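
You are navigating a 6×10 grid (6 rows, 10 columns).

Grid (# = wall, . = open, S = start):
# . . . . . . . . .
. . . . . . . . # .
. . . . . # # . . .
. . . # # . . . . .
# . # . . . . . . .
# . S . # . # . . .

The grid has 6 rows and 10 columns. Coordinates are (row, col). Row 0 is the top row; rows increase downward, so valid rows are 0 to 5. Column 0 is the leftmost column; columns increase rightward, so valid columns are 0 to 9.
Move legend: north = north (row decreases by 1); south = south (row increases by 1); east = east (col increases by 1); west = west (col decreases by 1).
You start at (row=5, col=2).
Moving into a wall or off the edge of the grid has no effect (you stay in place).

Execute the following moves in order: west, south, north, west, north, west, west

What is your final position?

Start: (row=5, col=2)
  west (west): (row=5, col=2) -> (row=5, col=1)
  south (south): blocked, stay at (row=5, col=1)
  north (north): (row=5, col=1) -> (row=4, col=1)
  west (west): blocked, stay at (row=4, col=1)
  north (north): (row=4, col=1) -> (row=3, col=1)
  west (west): (row=3, col=1) -> (row=3, col=0)
  west (west): blocked, stay at (row=3, col=0)
Final: (row=3, col=0)

Answer: Final position: (row=3, col=0)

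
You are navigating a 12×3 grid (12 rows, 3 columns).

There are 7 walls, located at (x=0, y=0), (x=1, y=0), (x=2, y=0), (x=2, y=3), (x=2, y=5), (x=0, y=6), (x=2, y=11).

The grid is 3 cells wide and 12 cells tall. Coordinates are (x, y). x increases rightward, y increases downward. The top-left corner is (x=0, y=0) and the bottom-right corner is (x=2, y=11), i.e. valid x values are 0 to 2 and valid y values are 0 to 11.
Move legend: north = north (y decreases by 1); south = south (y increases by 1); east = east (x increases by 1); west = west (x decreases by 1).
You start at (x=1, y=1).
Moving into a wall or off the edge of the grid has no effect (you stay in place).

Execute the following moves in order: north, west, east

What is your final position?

Start: (x=1, y=1)
  north (north): blocked, stay at (x=1, y=1)
  west (west): (x=1, y=1) -> (x=0, y=1)
  east (east): (x=0, y=1) -> (x=1, y=1)
Final: (x=1, y=1)

Answer: Final position: (x=1, y=1)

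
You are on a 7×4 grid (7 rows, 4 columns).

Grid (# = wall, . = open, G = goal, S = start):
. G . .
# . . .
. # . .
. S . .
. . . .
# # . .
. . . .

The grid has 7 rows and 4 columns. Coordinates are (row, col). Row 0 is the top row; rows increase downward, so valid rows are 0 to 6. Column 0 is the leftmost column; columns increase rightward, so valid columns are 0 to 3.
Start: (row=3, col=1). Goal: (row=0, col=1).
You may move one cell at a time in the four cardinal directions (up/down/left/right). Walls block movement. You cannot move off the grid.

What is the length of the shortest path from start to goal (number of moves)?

Answer: Shortest path length: 5

Derivation:
BFS from (row=3, col=1) until reaching (row=0, col=1):
  Distance 0: (row=3, col=1)
  Distance 1: (row=3, col=0), (row=3, col=2), (row=4, col=1)
  Distance 2: (row=2, col=0), (row=2, col=2), (row=3, col=3), (row=4, col=0), (row=4, col=2)
  Distance 3: (row=1, col=2), (row=2, col=3), (row=4, col=3), (row=5, col=2)
  Distance 4: (row=0, col=2), (row=1, col=1), (row=1, col=3), (row=5, col=3), (row=6, col=2)
  Distance 5: (row=0, col=1), (row=0, col=3), (row=6, col=1), (row=6, col=3)  <- goal reached here
One shortest path (5 moves): (row=3, col=1) -> (row=3, col=2) -> (row=2, col=2) -> (row=1, col=2) -> (row=1, col=1) -> (row=0, col=1)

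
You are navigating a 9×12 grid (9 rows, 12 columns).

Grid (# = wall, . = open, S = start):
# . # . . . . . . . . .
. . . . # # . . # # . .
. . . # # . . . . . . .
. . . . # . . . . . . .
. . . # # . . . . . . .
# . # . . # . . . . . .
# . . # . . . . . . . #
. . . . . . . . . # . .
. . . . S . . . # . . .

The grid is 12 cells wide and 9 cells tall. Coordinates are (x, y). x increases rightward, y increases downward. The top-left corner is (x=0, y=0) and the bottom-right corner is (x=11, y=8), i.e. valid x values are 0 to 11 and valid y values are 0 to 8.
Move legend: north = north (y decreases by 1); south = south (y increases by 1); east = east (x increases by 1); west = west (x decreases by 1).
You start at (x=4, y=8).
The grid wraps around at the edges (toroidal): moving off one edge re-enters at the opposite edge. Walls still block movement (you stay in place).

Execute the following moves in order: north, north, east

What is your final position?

Start: (x=4, y=8)
  north (north): (x=4, y=8) -> (x=4, y=7)
  north (north): (x=4, y=7) -> (x=4, y=6)
  east (east): (x=4, y=6) -> (x=5, y=6)
Final: (x=5, y=6)

Answer: Final position: (x=5, y=6)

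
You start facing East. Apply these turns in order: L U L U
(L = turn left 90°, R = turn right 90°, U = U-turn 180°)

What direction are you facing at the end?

Start: East
  L (left (90° counter-clockwise)) -> North
  U (U-turn (180°)) -> South
  L (left (90° counter-clockwise)) -> East
  U (U-turn (180°)) -> West
Final: West

Answer: Final heading: West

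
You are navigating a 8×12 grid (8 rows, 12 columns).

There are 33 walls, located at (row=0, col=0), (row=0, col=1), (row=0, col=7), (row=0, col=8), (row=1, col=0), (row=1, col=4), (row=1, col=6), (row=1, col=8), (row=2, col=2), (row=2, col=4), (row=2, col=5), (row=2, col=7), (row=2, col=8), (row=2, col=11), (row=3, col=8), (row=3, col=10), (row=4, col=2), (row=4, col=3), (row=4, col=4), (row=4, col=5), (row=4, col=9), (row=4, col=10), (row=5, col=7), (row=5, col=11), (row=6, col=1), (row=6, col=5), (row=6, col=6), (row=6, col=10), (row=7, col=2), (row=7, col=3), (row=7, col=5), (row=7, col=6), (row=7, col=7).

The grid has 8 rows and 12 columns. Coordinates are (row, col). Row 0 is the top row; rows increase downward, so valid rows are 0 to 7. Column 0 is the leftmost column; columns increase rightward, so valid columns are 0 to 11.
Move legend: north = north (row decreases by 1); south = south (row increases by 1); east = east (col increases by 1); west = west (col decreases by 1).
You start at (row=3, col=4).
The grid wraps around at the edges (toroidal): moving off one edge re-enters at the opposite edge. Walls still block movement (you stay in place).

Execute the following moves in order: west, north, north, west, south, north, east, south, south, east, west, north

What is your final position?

Start: (row=3, col=4)
  west (west): (row=3, col=4) -> (row=3, col=3)
  north (north): (row=3, col=3) -> (row=2, col=3)
  north (north): (row=2, col=3) -> (row=1, col=3)
  west (west): (row=1, col=3) -> (row=1, col=2)
  south (south): blocked, stay at (row=1, col=2)
  north (north): (row=1, col=2) -> (row=0, col=2)
  east (east): (row=0, col=2) -> (row=0, col=3)
  south (south): (row=0, col=3) -> (row=1, col=3)
  south (south): (row=1, col=3) -> (row=2, col=3)
  east (east): blocked, stay at (row=2, col=3)
  west (west): blocked, stay at (row=2, col=3)
  north (north): (row=2, col=3) -> (row=1, col=3)
Final: (row=1, col=3)

Answer: Final position: (row=1, col=3)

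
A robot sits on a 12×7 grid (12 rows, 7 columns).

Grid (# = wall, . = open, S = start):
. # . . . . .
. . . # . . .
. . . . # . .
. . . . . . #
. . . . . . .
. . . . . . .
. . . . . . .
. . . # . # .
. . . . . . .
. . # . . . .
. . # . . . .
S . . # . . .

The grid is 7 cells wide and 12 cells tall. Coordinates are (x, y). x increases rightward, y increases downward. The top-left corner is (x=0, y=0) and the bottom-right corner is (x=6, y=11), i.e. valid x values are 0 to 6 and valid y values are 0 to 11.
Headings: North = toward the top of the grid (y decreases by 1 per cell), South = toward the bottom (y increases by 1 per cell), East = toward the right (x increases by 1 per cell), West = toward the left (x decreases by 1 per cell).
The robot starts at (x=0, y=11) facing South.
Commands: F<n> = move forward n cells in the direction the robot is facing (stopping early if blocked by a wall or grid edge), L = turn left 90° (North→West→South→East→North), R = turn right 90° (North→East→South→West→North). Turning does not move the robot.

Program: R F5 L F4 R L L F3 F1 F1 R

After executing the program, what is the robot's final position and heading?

Start: (x=0, y=11), facing South
  R: turn right, now facing West
  F5: move forward 0/5 (blocked), now at (x=0, y=11)
  L: turn left, now facing South
  F4: move forward 0/4 (blocked), now at (x=0, y=11)
  R: turn right, now facing West
  L: turn left, now facing South
  L: turn left, now facing East
  F3: move forward 2/3 (blocked), now at (x=2, y=11)
  F1: move forward 0/1 (blocked), now at (x=2, y=11)
  F1: move forward 0/1 (blocked), now at (x=2, y=11)
  R: turn right, now facing South
Final: (x=2, y=11), facing South

Answer: Final position: (x=2, y=11), facing South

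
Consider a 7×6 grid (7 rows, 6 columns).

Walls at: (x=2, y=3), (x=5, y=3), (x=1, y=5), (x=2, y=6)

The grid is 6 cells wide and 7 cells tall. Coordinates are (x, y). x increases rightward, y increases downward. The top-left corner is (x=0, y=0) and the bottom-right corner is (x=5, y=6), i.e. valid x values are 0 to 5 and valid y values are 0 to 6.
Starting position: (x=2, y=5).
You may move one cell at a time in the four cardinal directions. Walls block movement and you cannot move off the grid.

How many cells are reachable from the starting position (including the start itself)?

Answer: Reachable cells: 38

Derivation:
BFS flood-fill from (x=2, y=5):
  Distance 0: (x=2, y=5)
  Distance 1: (x=2, y=4), (x=3, y=5)
  Distance 2: (x=1, y=4), (x=3, y=4), (x=4, y=5), (x=3, y=6)
  Distance 3: (x=1, y=3), (x=3, y=3), (x=0, y=4), (x=4, y=4), (x=5, y=5), (x=4, y=6)
  Distance 4: (x=1, y=2), (x=3, y=2), (x=0, y=3), (x=4, y=3), (x=5, y=4), (x=0, y=5), (x=5, y=6)
  Distance 5: (x=1, y=1), (x=3, y=1), (x=0, y=2), (x=2, y=2), (x=4, y=2), (x=0, y=6)
  Distance 6: (x=1, y=0), (x=3, y=0), (x=0, y=1), (x=2, y=1), (x=4, y=1), (x=5, y=2), (x=1, y=6)
  Distance 7: (x=0, y=0), (x=2, y=0), (x=4, y=0), (x=5, y=1)
  Distance 8: (x=5, y=0)
Total reachable: 38 (grid has 38 open cells total)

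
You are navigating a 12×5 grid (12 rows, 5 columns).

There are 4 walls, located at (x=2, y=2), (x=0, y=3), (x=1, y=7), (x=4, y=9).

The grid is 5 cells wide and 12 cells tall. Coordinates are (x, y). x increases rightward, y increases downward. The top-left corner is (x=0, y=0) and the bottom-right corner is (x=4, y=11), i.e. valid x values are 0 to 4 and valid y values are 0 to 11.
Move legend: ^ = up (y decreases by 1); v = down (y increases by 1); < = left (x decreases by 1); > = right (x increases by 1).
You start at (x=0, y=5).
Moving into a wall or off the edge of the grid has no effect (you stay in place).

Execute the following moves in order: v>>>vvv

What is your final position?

Answer: Final position: (x=3, y=9)

Derivation:
Start: (x=0, y=5)
  v (down): (x=0, y=5) -> (x=0, y=6)
  > (right): (x=0, y=6) -> (x=1, y=6)
  > (right): (x=1, y=6) -> (x=2, y=6)
  > (right): (x=2, y=6) -> (x=3, y=6)
  v (down): (x=3, y=6) -> (x=3, y=7)
  v (down): (x=3, y=7) -> (x=3, y=8)
  v (down): (x=3, y=8) -> (x=3, y=9)
Final: (x=3, y=9)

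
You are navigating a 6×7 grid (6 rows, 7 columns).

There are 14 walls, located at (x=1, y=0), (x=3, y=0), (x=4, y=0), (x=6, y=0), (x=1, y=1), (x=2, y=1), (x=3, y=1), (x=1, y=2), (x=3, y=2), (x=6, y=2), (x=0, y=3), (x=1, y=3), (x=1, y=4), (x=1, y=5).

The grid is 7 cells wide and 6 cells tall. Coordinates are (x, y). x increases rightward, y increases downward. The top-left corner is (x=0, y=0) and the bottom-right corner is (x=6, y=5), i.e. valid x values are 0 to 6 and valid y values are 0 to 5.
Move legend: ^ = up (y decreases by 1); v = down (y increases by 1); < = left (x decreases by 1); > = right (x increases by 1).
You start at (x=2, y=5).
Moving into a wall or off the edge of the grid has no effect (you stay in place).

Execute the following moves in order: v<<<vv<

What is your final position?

Answer: Final position: (x=2, y=5)

Derivation:
Start: (x=2, y=5)
  v (down): blocked, stay at (x=2, y=5)
  [×3]< (left): blocked, stay at (x=2, y=5)
  v (down): blocked, stay at (x=2, y=5)
  v (down): blocked, stay at (x=2, y=5)
  < (left): blocked, stay at (x=2, y=5)
Final: (x=2, y=5)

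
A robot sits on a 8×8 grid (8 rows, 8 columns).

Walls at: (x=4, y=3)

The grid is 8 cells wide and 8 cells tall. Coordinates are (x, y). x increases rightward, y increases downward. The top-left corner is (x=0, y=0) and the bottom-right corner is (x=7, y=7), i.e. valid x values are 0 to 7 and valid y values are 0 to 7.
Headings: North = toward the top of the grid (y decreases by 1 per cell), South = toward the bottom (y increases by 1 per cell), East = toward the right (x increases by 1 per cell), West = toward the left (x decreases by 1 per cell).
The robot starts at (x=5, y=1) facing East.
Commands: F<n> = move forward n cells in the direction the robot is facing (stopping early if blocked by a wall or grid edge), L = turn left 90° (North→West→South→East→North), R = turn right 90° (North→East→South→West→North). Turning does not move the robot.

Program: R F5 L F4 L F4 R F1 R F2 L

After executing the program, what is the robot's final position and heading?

Answer: Final position: (x=7, y=4), facing East

Derivation:
Start: (x=5, y=1), facing East
  R: turn right, now facing South
  F5: move forward 5, now at (x=5, y=6)
  L: turn left, now facing East
  F4: move forward 2/4 (blocked), now at (x=7, y=6)
  L: turn left, now facing North
  F4: move forward 4, now at (x=7, y=2)
  R: turn right, now facing East
  F1: move forward 0/1 (blocked), now at (x=7, y=2)
  R: turn right, now facing South
  F2: move forward 2, now at (x=7, y=4)
  L: turn left, now facing East
Final: (x=7, y=4), facing East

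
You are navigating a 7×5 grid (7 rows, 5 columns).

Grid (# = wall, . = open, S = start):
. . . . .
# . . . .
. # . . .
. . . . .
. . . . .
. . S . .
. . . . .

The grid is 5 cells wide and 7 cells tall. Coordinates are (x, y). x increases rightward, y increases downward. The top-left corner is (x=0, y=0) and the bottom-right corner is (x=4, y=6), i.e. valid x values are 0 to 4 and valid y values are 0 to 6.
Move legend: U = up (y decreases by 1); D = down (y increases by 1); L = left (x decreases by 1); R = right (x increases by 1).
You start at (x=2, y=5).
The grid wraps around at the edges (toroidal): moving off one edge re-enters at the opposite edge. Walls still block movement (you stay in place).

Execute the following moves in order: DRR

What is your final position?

Answer: Final position: (x=4, y=6)

Derivation:
Start: (x=2, y=5)
  D (down): (x=2, y=5) -> (x=2, y=6)
  R (right): (x=2, y=6) -> (x=3, y=6)
  R (right): (x=3, y=6) -> (x=4, y=6)
Final: (x=4, y=6)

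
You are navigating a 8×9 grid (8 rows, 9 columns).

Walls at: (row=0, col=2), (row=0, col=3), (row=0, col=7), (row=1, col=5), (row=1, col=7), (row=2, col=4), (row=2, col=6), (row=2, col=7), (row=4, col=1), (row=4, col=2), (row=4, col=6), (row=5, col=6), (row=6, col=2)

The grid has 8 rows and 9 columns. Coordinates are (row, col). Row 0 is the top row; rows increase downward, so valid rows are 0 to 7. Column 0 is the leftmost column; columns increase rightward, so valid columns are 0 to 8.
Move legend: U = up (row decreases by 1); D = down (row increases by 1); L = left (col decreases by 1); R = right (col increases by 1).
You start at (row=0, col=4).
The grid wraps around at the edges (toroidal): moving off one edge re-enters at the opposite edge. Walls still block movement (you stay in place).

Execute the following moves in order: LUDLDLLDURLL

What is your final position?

Answer: Final position: (row=1, col=1)

Derivation:
Start: (row=0, col=4)
  L (left): blocked, stay at (row=0, col=4)
  U (up): (row=0, col=4) -> (row=7, col=4)
  D (down): (row=7, col=4) -> (row=0, col=4)
  L (left): blocked, stay at (row=0, col=4)
  D (down): (row=0, col=4) -> (row=1, col=4)
  L (left): (row=1, col=4) -> (row=1, col=3)
  L (left): (row=1, col=3) -> (row=1, col=2)
  D (down): (row=1, col=2) -> (row=2, col=2)
  U (up): (row=2, col=2) -> (row=1, col=2)
  R (right): (row=1, col=2) -> (row=1, col=3)
  L (left): (row=1, col=3) -> (row=1, col=2)
  L (left): (row=1, col=2) -> (row=1, col=1)
Final: (row=1, col=1)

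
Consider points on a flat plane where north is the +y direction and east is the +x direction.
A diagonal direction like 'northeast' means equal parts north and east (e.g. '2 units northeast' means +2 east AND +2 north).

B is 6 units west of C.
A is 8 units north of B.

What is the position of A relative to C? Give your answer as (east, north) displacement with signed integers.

Place C at the origin (east=0, north=0).
  B is 6 units west of C: delta (east=-6, north=+0); B at (east=-6, north=0).
  A is 8 units north of B: delta (east=+0, north=+8); A at (east=-6, north=8).
Therefore A relative to C: (east=-6, north=8).

Answer: A is at (east=-6, north=8) relative to C.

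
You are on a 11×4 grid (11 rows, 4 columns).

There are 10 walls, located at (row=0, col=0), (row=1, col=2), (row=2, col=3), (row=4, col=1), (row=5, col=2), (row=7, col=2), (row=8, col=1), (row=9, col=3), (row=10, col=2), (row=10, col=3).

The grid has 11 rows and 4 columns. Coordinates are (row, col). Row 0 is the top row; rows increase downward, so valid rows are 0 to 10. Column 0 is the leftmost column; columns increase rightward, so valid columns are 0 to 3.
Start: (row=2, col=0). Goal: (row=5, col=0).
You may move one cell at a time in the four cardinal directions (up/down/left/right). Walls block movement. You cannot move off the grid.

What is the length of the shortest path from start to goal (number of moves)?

Answer: Shortest path length: 3

Derivation:
BFS from (row=2, col=0) until reaching (row=5, col=0):
  Distance 0: (row=2, col=0)
  Distance 1: (row=1, col=0), (row=2, col=1), (row=3, col=0)
  Distance 2: (row=1, col=1), (row=2, col=2), (row=3, col=1), (row=4, col=0)
  Distance 3: (row=0, col=1), (row=3, col=2), (row=5, col=0)  <- goal reached here
One shortest path (3 moves): (row=2, col=0) -> (row=3, col=0) -> (row=4, col=0) -> (row=5, col=0)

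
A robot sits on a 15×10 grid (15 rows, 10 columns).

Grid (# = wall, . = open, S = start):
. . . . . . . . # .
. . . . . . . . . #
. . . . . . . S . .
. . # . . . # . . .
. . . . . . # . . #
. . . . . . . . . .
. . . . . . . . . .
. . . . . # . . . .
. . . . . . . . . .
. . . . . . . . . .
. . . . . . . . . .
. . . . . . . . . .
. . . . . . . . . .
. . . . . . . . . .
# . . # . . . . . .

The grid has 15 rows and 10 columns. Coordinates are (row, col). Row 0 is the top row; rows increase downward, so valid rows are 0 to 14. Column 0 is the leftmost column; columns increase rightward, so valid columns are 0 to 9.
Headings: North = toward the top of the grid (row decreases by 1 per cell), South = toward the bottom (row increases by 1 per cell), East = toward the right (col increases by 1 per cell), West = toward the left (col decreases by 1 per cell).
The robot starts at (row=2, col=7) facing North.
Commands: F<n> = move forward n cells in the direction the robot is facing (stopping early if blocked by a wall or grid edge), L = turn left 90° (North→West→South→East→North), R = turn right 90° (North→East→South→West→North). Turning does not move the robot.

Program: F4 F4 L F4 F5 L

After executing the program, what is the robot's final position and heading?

Answer: Final position: (row=0, col=0), facing South

Derivation:
Start: (row=2, col=7), facing North
  F4: move forward 2/4 (blocked), now at (row=0, col=7)
  F4: move forward 0/4 (blocked), now at (row=0, col=7)
  L: turn left, now facing West
  F4: move forward 4, now at (row=0, col=3)
  F5: move forward 3/5 (blocked), now at (row=0, col=0)
  L: turn left, now facing South
Final: (row=0, col=0), facing South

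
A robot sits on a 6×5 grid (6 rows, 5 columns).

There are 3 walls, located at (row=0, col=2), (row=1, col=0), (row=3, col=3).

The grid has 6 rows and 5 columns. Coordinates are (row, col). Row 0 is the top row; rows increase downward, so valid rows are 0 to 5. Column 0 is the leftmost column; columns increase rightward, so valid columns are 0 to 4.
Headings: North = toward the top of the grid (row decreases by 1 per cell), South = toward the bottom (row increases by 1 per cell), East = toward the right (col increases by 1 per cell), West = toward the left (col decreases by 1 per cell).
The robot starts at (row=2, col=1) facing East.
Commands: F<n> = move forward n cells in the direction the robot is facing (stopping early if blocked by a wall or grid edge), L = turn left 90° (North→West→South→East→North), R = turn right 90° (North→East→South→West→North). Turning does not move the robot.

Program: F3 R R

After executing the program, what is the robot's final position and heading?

Answer: Final position: (row=2, col=4), facing West

Derivation:
Start: (row=2, col=1), facing East
  F3: move forward 3, now at (row=2, col=4)
  R: turn right, now facing South
  R: turn right, now facing West
Final: (row=2, col=4), facing West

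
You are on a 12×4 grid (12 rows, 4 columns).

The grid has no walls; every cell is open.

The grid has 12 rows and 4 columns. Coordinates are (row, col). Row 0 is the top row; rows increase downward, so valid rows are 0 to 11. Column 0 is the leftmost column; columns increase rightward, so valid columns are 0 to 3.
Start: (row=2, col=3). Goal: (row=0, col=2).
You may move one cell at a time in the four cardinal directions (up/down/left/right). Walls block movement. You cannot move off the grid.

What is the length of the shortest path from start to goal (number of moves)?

BFS from (row=2, col=3) until reaching (row=0, col=2):
  Distance 0: (row=2, col=3)
  Distance 1: (row=1, col=3), (row=2, col=2), (row=3, col=3)
  Distance 2: (row=0, col=3), (row=1, col=2), (row=2, col=1), (row=3, col=2), (row=4, col=3)
  Distance 3: (row=0, col=2), (row=1, col=1), (row=2, col=0), (row=3, col=1), (row=4, col=2), (row=5, col=3)  <- goal reached here
One shortest path (3 moves): (row=2, col=3) -> (row=2, col=2) -> (row=1, col=2) -> (row=0, col=2)

Answer: Shortest path length: 3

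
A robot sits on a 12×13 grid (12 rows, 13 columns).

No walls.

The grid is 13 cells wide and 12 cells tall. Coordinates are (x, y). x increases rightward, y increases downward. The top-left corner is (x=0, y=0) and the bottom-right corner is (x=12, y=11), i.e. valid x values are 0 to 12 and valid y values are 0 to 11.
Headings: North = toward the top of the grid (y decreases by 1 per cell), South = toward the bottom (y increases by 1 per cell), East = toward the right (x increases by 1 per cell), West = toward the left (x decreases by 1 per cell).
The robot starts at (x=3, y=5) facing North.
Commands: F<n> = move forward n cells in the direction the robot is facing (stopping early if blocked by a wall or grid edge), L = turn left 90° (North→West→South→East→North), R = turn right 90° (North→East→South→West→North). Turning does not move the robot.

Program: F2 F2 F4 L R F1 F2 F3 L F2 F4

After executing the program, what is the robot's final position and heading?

Answer: Final position: (x=0, y=0), facing West

Derivation:
Start: (x=3, y=5), facing North
  F2: move forward 2, now at (x=3, y=3)
  F2: move forward 2, now at (x=3, y=1)
  F4: move forward 1/4 (blocked), now at (x=3, y=0)
  L: turn left, now facing West
  R: turn right, now facing North
  F1: move forward 0/1 (blocked), now at (x=3, y=0)
  F2: move forward 0/2 (blocked), now at (x=3, y=0)
  F3: move forward 0/3 (blocked), now at (x=3, y=0)
  L: turn left, now facing West
  F2: move forward 2, now at (x=1, y=0)
  F4: move forward 1/4 (blocked), now at (x=0, y=0)
Final: (x=0, y=0), facing West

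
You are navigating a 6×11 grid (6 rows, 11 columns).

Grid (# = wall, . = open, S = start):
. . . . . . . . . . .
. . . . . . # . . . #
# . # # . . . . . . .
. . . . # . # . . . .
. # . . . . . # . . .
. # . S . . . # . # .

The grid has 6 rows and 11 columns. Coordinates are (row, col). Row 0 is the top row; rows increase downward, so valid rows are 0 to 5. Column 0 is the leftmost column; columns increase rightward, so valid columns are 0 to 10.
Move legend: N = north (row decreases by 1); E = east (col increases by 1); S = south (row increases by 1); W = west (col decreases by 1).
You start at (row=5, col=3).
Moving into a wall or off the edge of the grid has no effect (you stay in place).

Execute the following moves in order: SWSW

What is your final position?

Answer: Final position: (row=5, col=2)

Derivation:
Start: (row=5, col=3)
  S (south): blocked, stay at (row=5, col=3)
  W (west): (row=5, col=3) -> (row=5, col=2)
  S (south): blocked, stay at (row=5, col=2)
  W (west): blocked, stay at (row=5, col=2)
Final: (row=5, col=2)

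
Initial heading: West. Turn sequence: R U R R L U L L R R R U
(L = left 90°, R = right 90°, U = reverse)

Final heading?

Start: West
  R (right (90° clockwise)) -> North
  U (U-turn (180°)) -> South
  R (right (90° clockwise)) -> West
  R (right (90° clockwise)) -> North
  L (left (90° counter-clockwise)) -> West
  U (U-turn (180°)) -> East
  L (left (90° counter-clockwise)) -> North
  L (left (90° counter-clockwise)) -> West
  R (right (90° clockwise)) -> North
  R (right (90° clockwise)) -> East
  R (right (90° clockwise)) -> South
  U (U-turn (180°)) -> North
Final: North

Answer: Final heading: North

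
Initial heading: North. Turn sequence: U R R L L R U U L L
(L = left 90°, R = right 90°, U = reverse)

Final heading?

Start: North
  U (U-turn (180°)) -> South
  R (right (90° clockwise)) -> West
  R (right (90° clockwise)) -> North
  L (left (90° counter-clockwise)) -> West
  L (left (90° counter-clockwise)) -> South
  R (right (90° clockwise)) -> West
  U (U-turn (180°)) -> East
  U (U-turn (180°)) -> West
  L (left (90° counter-clockwise)) -> South
  L (left (90° counter-clockwise)) -> East
Final: East

Answer: Final heading: East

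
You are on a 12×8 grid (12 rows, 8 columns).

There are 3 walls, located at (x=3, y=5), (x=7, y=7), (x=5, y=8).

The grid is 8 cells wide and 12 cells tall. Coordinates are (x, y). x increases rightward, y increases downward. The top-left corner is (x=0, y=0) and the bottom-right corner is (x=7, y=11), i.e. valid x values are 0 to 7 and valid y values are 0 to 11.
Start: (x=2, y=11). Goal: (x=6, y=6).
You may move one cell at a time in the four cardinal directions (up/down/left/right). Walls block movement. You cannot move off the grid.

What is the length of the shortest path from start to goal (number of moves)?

BFS from (x=2, y=11) until reaching (x=6, y=6):
  Distance 0: (x=2, y=11)
  Distance 1: (x=2, y=10), (x=1, y=11), (x=3, y=11)
  Distance 2: (x=2, y=9), (x=1, y=10), (x=3, y=10), (x=0, y=11), (x=4, y=11)
  Distance 3: (x=2, y=8), (x=1, y=9), (x=3, y=9), (x=0, y=10), (x=4, y=10), (x=5, y=11)
  Distance 4: (x=2, y=7), (x=1, y=8), (x=3, y=8), (x=0, y=9), (x=4, y=9), (x=5, y=10), (x=6, y=11)
  Distance 5: (x=2, y=6), (x=1, y=7), (x=3, y=7), (x=0, y=8), (x=4, y=8), (x=5, y=9), (x=6, y=10), (x=7, y=11)
  Distance 6: (x=2, y=5), (x=1, y=6), (x=3, y=6), (x=0, y=7), (x=4, y=7), (x=6, y=9), (x=7, y=10)
  Distance 7: (x=2, y=4), (x=1, y=5), (x=0, y=6), (x=4, y=6), (x=5, y=7), (x=6, y=8), (x=7, y=9)
  Distance 8: (x=2, y=3), (x=1, y=4), (x=3, y=4), (x=0, y=5), (x=4, y=5), (x=5, y=6), (x=6, y=7), (x=7, y=8)
  Distance 9: (x=2, y=2), (x=1, y=3), (x=3, y=3), (x=0, y=4), (x=4, y=4), (x=5, y=5), (x=6, y=6)  <- goal reached here
One shortest path (9 moves): (x=2, y=11) -> (x=3, y=11) -> (x=4, y=11) -> (x=5, y=11) -> (x=6, y=11) -> (x=6, y=10) -> (x=6, y=9) -> (x=6, y=8) -> (x=6, y=7) -> (x=6, y=6)

Answer: Shortest path length: 9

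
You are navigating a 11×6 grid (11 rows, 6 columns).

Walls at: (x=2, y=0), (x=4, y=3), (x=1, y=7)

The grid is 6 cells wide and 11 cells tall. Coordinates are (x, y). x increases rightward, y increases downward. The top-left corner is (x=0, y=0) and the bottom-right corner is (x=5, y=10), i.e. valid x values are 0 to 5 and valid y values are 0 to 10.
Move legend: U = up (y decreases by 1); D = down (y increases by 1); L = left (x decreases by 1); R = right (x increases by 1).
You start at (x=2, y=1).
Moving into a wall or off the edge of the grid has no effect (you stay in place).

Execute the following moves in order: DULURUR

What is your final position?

Start: (x=2, y=1)
  D (down): (x=2, y=1) -> (x=2, y=2)
  U (up): (x=2, y=2) -> (x=2, y=1)
  L (left): (x=2, y=1) -> (x=1, y=1)
  U (up): (x=1, y=1) -> (x=1, y=0)
  R (right): blocked, stay at (x=1, y=0)
  U (up): blocked, stay at (x=1, y=0)
  R (right): blocked, stay at (x=1, y=0)
Final: (x=1, y=0)

Answer: Final position: (x=1, y=0)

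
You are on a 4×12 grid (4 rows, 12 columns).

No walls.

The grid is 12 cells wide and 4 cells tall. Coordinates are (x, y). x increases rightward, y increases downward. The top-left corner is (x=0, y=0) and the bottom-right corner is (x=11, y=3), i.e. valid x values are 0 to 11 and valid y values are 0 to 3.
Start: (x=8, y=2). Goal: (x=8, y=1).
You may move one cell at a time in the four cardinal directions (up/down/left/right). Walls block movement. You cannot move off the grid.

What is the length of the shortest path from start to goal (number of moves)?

BFS from (x=8, y=2) until reaching (x=8, y=1):
  Distance 0: (x=8, y=2)
  Distance 1: (x=8, y=1), (x=7, y=2), (x=9, y=2), (x=8, y=3)  <- goal reached here
One shortest path (1 moves): (x=8, y=2) -> (x=8, y=1)

Answer: Shortest path length: 1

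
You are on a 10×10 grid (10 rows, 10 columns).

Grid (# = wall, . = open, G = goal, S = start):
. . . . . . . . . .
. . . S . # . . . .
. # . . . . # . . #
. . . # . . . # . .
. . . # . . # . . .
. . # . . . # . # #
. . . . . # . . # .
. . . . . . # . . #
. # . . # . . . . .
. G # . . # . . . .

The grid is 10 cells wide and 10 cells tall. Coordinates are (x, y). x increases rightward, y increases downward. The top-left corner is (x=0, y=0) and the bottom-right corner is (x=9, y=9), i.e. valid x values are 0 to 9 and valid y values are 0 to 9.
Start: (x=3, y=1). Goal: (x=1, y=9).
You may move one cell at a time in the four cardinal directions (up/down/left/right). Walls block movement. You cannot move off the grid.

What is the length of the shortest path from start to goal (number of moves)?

BFS from (x=3, y=1) until reaching (x=1, y=9):
  Distance 0: (x=3, y=1)
  Distance 1: (x=3, y=0), (x=2, y=1), (x=4, y=1), (x=3, y=2)
  Distance 2: (x=2, y=0), (x=4, y=0), (x=1, y=1), (x=2, y=2), (x=4, y=2)
  Distance 3: (x=1, y=0), (x=5, y=0), (x=0, y=1), (x=5, y=2), (x=2, y=3), (x=4, y=3)
  Distance 4: (x=0, y=0), (x=6, y=0), (x=0, y=2), (x=1, y=3), (x=5, y=3), (x=2, y=4), (x=4, y=4)
  Distance 5: (x=7, y=0), (x=6, y=1), (x=0, y=3), (x=6, y=3), (x=1, y=4), (x=5, y=4), (x=4, y=5)
  Distance 6: (x=8, y=0), (x=7, y=1), (x=0, y=4), (x=1, y=5), (x=3, y=5), (x=5, y=5), (x=4, y=6)
  Distance 7: (x=9, y=0), (x=8, y=1), (x=7, y=2), (x=0, y=5), (x=1, y=6), (x=3, y=6), (x=4, y=7)
  Distance 8: (x=9, y=1), (x=8, y=2), (x=0, y=6), (x=2, y=6), (x=1, y=7), (x=3, y=7), (x=5, y=7)
  Distance 9: (x=8, y=3), (x=0, y=7), (x=2, y=7), (x=3, y=8), (x=5, y=8)
  Distance 10: (x=9, y=3), (x=8, y=4), (x=0, y=8), (x=2, y=8), (x=6, y=8), (x=3, y=9)
  Distance 11: (x=7, y=4), (x=9, y=4), (x=7, y=8), (x=0, y=9), (x=4, y=9), (x=6, y=9)
  Distance 12: (x=7, y=5), (x=7, y=7), (x=8, y=8), (x=1, y=9), (x=7, y=9)  <- goal reached here
One shortest path (12 moves): (x=3, y=1) -> (x=2, y=1) -> (x=1, y=1) -> (x=0, y=1) -> (x=0, y=2) -> (x=0, y=3) -> (x=0, y=4) -> (x=0, y=5) -> (x=0, y=6) -> (x=0, y=7) -> (x=0, y=8) -> (x=0, y=9) -> (x=1, y=9)

Answer: Shortest path length: 12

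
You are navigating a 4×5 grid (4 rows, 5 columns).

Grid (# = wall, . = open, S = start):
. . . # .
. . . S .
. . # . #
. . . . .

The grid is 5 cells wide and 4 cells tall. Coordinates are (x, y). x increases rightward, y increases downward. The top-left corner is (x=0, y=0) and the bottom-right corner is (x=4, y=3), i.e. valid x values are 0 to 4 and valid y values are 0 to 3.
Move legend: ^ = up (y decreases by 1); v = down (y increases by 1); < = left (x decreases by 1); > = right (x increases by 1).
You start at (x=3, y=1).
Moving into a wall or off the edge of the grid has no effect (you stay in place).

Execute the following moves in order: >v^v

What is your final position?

Answer: Final position: (x=4, y=1)

Derivation:
Start: (x=3, y=1)
  > (right): (x=3, y=1) -> (x=4, y=1)
  v (down): blocked, stay at (x=4, y=1)
  ^ (up): (x=4, y=1) -> (x=4, y=0)
  v (down): (x=4, y=0) -> (x=4, y=1)
Final: (x=4, y=1)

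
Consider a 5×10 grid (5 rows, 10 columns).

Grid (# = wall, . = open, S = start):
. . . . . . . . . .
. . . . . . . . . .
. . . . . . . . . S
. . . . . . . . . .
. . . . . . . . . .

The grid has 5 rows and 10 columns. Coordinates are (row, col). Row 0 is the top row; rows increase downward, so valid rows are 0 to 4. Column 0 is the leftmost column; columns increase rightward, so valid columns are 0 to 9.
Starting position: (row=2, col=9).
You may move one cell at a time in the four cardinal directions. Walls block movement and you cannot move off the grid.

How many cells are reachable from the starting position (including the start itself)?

Answer: Reachable cells: 50

Derivation:
BFS flood-fill from (row=2, col=9):
  Distance 0: (row=2, col=9)
  Distance 1: (row=1, col=9), (row=2, col=8), (row=3, col=9)
  Distance 2: (row=0, col=9), (row=1, col=8), (row=2, col=7), (row=3, col=8), (row=4, col=9)
  Distance 3: (row=0, col=8), (row=1, col=7), (row=2, col=6), (row=3, col=7), (row=4, col=8)
  Distance 4: (row=0, col=7), (row=1, col=6), (row=2, col=5), (row=3, col=6), (row=4, col=7)
  Distance 5: (row=0, col=6), (row=1, col=5), (row=2, col=4), (row=3, col=5), (row=4, col=6)
  Distance 6: (row=0, col=5), (row=1, col=4), (row=2, col=3), (row=3, col=4), (row=4, col=5)
  Distance 7: (row=0, col=4), (row=1, col=3), (row=2, col=2), (row=3, col=3), (row=4, col=4)
  Distance 8: (row=0, col=3), (row=1, col=2), (row=2, col=1), (row=3, col=2), (row=4, col=3)
  Distance 9: (row=0, col=2), (row=1, col=1), (row=2, col=0), (row=3, col=1), (row=4, col=2)
  Distance 10: (row=0, col=1), (row=1, col=0), (row=3, col=0), (row=4, col=1)
  Distance 11: (row=0, col=0), (row=4, col=0)
Total reachable: 50 (grid has 50 open cells total)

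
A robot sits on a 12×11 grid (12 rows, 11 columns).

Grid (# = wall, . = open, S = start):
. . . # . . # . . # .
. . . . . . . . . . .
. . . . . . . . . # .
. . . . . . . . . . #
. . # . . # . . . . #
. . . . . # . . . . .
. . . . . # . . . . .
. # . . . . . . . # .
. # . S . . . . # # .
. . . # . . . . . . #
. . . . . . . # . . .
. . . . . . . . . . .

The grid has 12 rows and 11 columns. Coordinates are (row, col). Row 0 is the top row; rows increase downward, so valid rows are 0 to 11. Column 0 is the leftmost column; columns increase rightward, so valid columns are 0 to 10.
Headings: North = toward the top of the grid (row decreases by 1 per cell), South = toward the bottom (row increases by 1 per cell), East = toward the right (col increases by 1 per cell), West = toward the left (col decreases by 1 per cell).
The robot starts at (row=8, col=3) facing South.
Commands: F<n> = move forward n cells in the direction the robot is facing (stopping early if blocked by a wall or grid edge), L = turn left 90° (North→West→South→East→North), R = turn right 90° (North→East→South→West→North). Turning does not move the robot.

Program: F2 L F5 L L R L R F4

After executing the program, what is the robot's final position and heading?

Start: (row=8, col=3), facing South
  F2: move forward 0/2 (blocked), now at (row=8, col=3)
  L: turn left, now facing East
  F5: move forward 4/5 (blocked), now at (row=8, col=7)
  L: turn left, now facing North
  L: turn left, now facing West
  R: turn right, now facing North
  L: turn left, now facing West
  R: turn right, now facing North
  F4: move forward 4, now at (row=4, col=7)
Final: (row=4, col=7), facing North

Answer: Final position: (row=4, col=7), facing North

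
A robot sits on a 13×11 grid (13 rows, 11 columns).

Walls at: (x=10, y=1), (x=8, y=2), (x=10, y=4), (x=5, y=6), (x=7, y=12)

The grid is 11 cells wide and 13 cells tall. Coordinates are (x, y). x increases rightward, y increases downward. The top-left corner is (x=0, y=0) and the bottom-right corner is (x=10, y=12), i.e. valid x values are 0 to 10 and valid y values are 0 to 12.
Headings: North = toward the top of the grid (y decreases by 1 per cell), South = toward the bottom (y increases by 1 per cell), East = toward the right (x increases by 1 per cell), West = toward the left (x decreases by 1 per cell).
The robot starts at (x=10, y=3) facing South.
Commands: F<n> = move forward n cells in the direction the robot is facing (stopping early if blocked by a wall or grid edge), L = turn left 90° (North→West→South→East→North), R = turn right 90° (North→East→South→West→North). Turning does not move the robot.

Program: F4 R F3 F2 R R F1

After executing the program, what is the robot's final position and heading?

Start: (x=10, y=3), facing South
  F4: move forward 0/4 (blocked), now at (x=10, y=3)
  R: turn right, now facing West
  F3: move forward 3, now at (x=7, y=3)
  F2: move forward 2, now at (x=5, y=3)
  R: turn right, now facing North
  R: turn right, now facing East
  F1: move forward 1, now at (x=6, y=3)
Final: (x=6, y=3), facing East

Answer: Final position: (x=6, y=3), facing East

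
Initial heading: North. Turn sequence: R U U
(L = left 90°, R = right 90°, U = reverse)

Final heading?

Start: North
  R (right (90° clockwise)) -> East
  U (U-turn (180°)) -> West
  U (U-turn (180°)) -> East
Final: East

Answer: Final heading: East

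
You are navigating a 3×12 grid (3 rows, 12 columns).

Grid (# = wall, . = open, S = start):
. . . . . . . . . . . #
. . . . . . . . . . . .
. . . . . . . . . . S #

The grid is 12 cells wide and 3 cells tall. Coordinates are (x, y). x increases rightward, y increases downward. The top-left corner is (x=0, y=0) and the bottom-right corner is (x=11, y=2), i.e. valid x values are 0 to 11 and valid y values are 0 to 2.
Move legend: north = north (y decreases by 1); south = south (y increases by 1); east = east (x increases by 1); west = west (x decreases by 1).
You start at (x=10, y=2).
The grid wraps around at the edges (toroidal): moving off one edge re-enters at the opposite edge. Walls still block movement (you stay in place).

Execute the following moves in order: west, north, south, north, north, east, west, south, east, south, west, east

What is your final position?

Answer: Final position: (x=10, y=2)

Derivation:
Start: (x=10, y=2)
  west (west): (x=10, y=2) -> (x=9, y=2)
  north (north): (x=9, y=2) -> (x=9, y=1)
  south (south): (x=9, y=1) -> (x=9, y=2)
  north (north): (x=9, y=2) -> (x=9, y=1)
  north (north): (x=9, y=1) -> (x=9, y=0)
  east (east): (x=9, y=0) -> (x=10, y=0)
  west (west): (x=10, y=0) -> (x=9, y=0)
  south (south): (x=9, y=0) -> (x=9, y=1)
  east (east): (x=9, y=1) -> (x=10, y=1)
  south (south): (x=10, y=1) -> (x=10, y=2)
  west (west): (x=10, y=2) -> (x=9, y=2)
  east (east): (x=9, y=2) -> (x=10, y=2)
Final: (x=10, y=2)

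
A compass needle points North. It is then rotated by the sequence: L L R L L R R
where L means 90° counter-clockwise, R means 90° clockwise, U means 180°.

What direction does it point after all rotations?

Answer: Final heading: West

Derivation:
Start: North
  L (left (90° counter-clockwise)) -> West
  L (left (90° counter-clockwise)) -> South
  R (right (90° clockwise)) -> West
  L (left (90° counter-clockwise)) -> South
  L (left (90° counter-clockwise)) -> East
  R (right (90° clockwise)) -> South
  R (right (90° clockwise)) -> West
Final: West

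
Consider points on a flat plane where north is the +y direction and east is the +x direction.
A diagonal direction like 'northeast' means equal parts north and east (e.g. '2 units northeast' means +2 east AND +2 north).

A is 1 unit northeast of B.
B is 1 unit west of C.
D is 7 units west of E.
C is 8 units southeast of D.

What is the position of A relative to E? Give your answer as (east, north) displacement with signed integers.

Answer: A is at (east=1, north=-7) relative to E.

Derivation:
Place E at the origin (east=0, north=0).
  D is 7 units west of E: delta (east=-7, north=+0); D at (east=-7, north=0).
  C is 8 units southeast of D: delta (east=+8, north=-8); C at (east=1, north=-8).
  B is 1 unit west of C: delta (east=-1, north=+0); B at (east=0, north=-8).
  A is 1 unit northeast of B: delta (east=+1, north=+1); A at (east=1, north=-7).
Therefore A relative to E: (east=1, north=-7).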